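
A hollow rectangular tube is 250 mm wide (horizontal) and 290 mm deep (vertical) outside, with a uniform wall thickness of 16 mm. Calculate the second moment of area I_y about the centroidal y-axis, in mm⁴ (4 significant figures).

I_y ≈ 1.549 × 10⁸ mm⁴

Treat the section as a set of non-overlapping primitives; coordinates are from the bounding-box lower-left.
Outer rectangle: 250 × 290, A = 72 500 mm², x = 125 mm, Ī = 377 604 167 mm⁴.
Inner void (subtracted): 218 × 258, A = 56 244 mm², x = 125 mm, Ī = 222 744 988 mm⁴.
By symmetry the centroid is at mid-width, x̄ = 125 mm.
All pieces are centred on the centroidal y-axis, so I = ΣĪ (holes subtracted) = 154 859 179 mm⁴.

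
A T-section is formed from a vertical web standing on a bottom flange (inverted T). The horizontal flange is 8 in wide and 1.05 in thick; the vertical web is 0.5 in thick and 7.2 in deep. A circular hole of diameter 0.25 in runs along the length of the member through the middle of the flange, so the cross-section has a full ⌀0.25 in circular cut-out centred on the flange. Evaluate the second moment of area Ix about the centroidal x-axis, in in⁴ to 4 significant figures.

Ix ≈ 59.13 in⁴

Break the section into simple shapes (no overlaps), measuring from the bottom-left corner of the bounding box.
Flange: 8 × 1.05, A = 8.4 in², y = 0.525 in, Ī = 0.77175 in⁴.
Web: 0.5 × 7.2, A = 3.6 in², y = 4.65 in, Ī = 15.552 in⁴.
Hole (subtracted): ⌀0.25, A = 0.0490874 in², y = 0.525 in, Ī = 0.000191748 in⁴.
Centroid: ȳ = ΣA·y / ΣA = 1.76758 in.
Transfer each piece to the centroidal x-axis using Ī + A·d² with d = y − 1.76758:
  flange: d = -1.24258 in → contributes +13.7415 in⁴
  web: d = 2.88242 in → contributes +45.462 in⁴
  hole: d = -1.24258 in → contributes −0.0759833 in⁴
Total I = 59.1275 in⁴.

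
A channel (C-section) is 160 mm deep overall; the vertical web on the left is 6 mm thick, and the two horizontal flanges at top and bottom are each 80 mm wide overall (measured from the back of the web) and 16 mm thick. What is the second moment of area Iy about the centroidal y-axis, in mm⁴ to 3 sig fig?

Break the section into simple shapes (no overlaps), measuring from the bottom-left corner of the bounding box.
Web: 6 × 160, A = 960 mm², x = 3 mm, Ī = 2 880 mm⁴.
Top flange (beyond web): 74 × 16, A = 1 184 mm², x = 43 mm, Ī = 540 299 mm⁴.
Bottom flange (beyond web): 74 × 16, A = 1 184 mm², x = 43 mm, Ī = 540 299 mm⁴.
Centroid: x̄ = ΣA·x / ΣA = 31.462 mm.
Transfer each piece to the centroidal y-axis using Ī + A·d² with d = x − 31.462:
  web: d = -28.462 mm → contributes +780 537 mm⁴
  top flange (beyond web): d = 11.538 mm → contributes +697 932 mm⁴
  bottom flange (beyond web): d = 11.538 mm → contributes +697 932 mm⁴
Total I = 2 176 400 mm⁴.

Iy ≈ 2.18 × 10⁶ mm⁴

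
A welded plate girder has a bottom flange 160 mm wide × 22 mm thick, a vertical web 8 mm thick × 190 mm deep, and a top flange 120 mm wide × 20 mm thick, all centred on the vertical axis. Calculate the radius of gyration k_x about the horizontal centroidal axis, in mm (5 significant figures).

k_x ≈ 96.186 mm

Decompose the section into non-overlapping parts with the origin at the bottom-left of its bounding rectangle.
Bottom plate: 160 × 22, A = 3 520 mm², y = 11 mm, Ī = 141973.3 mm⁴.
Web plate: 8 × 190, A = 1 520 mm², y = 117 mm, Ī = 4 572 667 mm⁴.
Top plate: 120 × 20, A = 2 400 mm², y = 222 mm, Ī = 80 000 mm⁴.
Centroid: ȳ = ΣA·y / ΣA = 100.7204 mm.
Transfer each piece to the horizontal centroidal axis using Ī + A·d² with d = y − 100.7204:
  bottom plate: d = -89.72043 mm → contributes +28 477 113 mm⁴
  web plate: d = 16.27957 mm → contributes +4 975 504 mm⁴
  top plate: d = 121.2796 mm → contributes +35 380 962 mm⁴
Total I = 68 833 578 mm⁴.
Radius of gyration: k = √(I/A) = √(68 833 578 / 7 440) = 96.18641 mm.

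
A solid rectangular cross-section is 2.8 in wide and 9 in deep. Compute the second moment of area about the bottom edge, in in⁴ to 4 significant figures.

I_base ≈ 680.4 in⁴

The section: 2.8 × 9, A = 25.2 in², y = 4.5 in, Ī = 170.1 in⁴.
Transfer it to a horizontal axis along the bottom face using Ī + A·d² with d = y − 0:
  the section: d = 4.5 in → contributes +680.4 in⁴
Total I = 680.4 in⁴.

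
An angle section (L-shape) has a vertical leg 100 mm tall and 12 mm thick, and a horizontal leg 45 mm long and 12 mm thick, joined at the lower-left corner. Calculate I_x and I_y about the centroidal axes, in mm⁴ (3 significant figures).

I_x ≈ 1.58 × 10⁶ mm⁴, I_y ≈ 2.01 × 10⁵ mm⁴

Split into non-overlapping primitives; take the origin at the lower-left of the bounding box.
Vertical leg: 12 × 100, A = 1 200 mm², y = 50 mm, Ī = 1 000 000 mm⁴.
Horizontal leg (remainder): 33 × 12, A = 396 mm², y = 6 mm, Ī = 4 752 mm⁴.
Centroid: ȳ = ΣA·y / ΣA = 39.083 mm.
Transfer each piece to the centroidal x-axis using Ī + A·d² with d = y − 39.083:
  vertical leg: d = 10.917 mm → contributes +1 143 025 mm⁴
  horizontal leg (remainder): d = -33.083 mm → contributes +438 160 mm⁴
Total I = 1 581 185 mm⁴.
For the y-axis: x̄ = 11.583 mm.
Repeating about the centroidal y-axis gives I_y = 201 070 mm⁴.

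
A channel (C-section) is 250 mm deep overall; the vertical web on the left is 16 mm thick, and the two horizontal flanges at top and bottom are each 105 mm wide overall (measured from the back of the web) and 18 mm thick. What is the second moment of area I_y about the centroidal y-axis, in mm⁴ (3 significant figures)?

I_y ≈ 7.10 × 10⁶ mm⁴

Treat the section as a set of non-overlapping primitives; coordinates are from the bounding-box lower-left.
Web: 16 × 250, A = 4 000 mm², x = 8 mm, Ī = 85 333 mm⁴.
Top flange (beyond web): 89 × 18, A = 1 602 mm², x = 60.5 mm, Ī = 1 057 454 mm⁴.
Bottom flange (beyond web): 89 × 18, A = 1 602 mm², x = 60.5 mm, Ī = 1 057 454 mm⁴.
Centroid: x̄ = ΣA·x / ΣA = 31.35 mm.
Transfer each piece to the centroidal y-axis using Ī + A·d² with d = x − 31.35:
  web: d = -23.35 mm → contributes +2 266 135 mm⁴
  top flange (beyond web): d = 29.15 mm → contributes +2 418 753 mm⁴
  bottom flange (beyond web): d = 29.15 mm → contributes +2 418 753 mm⁴
Total I = 7 103 641 mm⁴.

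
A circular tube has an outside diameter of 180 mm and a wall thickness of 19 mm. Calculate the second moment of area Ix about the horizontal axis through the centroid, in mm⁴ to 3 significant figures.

Ix ≈ 3.16 × 10⁷ mm⁴

Split into non-overlapping primitives; take the origin at the lower-left of the bounding box.
Outer circle: ⌀180, A = 25 447 mm², y = 90 mm, Ī = 51 529 974 mm⁴.
Bore (subtracted): ⌀142, A = 15 837 mm², y = 90 mm, Ī = 19 958 288 mm⁴.
By symmetry the centroid is at mid-height, ȳ = 90 mm.
All pieces are centred on the horizontal axis through the centroid, so I = ΣĪ (holes subtracted) = 31 571 686 mm⁴.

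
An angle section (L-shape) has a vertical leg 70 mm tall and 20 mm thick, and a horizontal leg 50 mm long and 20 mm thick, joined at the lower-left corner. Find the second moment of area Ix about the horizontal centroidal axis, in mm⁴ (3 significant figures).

Decompose the section into non-overlapping parts with the origin at the bottom-left of its bounding rectangle.
Vertical leg: 20 × 70, A = 1 400 mm², y = 35 mm, Ī = 571 667 mm⁴.
Horizontal leg (remainder): 30 × 20, A = 600 mm², y = 10 mm, Ī = 20 000 mm⁴.
Centroid: ȳ = ΣA·y / ΣA = 27.5 mm.
Transfer each piece to the horizontal centroidal axis using Ī + A·d² with d = y − 27.5:
  vertical leg: d = 7.5 mm → contributes +650 417 mm⁴
  horizontal leg (remainder): d = -17.5 mm → contributes +203 750 mm⁴
Total I = 854 167 mm⁴.

Ix ≈ 8.54 × 10⁵ mm⁴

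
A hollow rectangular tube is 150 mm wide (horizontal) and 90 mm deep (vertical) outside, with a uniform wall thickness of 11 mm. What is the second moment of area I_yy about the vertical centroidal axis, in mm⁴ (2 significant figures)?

I_yy ≈ 1.3 × 10⁷ mm⁴

Split into non-overlapping primitives; take the origin at the lower-left of the bounding box.
Outer rectangle: 150 × 90, A = 13 500 mm², x = 75 mm, Ī = 25 312 500 mm⁴.
Inner void (subtracted): 128 × 68, A = 8 704 mm², x = 75 mm, Ī = 11 883 861 mm⁴.
By symmetry the centroid is at mid-width, x̄ = 75 mm.
All pieces are centred on the vertical centroidal axis, so I = ΣĪ (holes subtracted) = 13 428 639 mm⁴.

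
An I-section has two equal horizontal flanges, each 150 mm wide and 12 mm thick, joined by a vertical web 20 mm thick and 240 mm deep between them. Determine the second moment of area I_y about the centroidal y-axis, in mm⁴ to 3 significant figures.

Decompose the section into non-overlapping parts with the origin at the bottom-left of its bounding rectangle.
Bottom flange: 150 × 12, A = 1 800 mm², x = 75 mm, Ī = 3 375 000 mm⁴.
Web: 20 × 240, A = 4 800 mm², x = 75 mm, Ī = 160 000 mm⁴.
Top flange: 150 × 12, A = 1 800 mm², x = 75 mm, Ī = 3 375 000 mm⁴.
By symmetry the centroid is at mid-width, x̄ = 75 mm.
All pieces are centred on the centroidal y-axis, so I = ΣĪ = 6 910 000 mm⁴.

I_y ≈ 6.91 × 10⁶ mm⁴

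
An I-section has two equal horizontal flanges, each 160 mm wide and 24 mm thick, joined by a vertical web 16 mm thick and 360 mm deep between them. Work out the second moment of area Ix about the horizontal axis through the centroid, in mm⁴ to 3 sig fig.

Ix ≈ 3.46 × 10⁸ mm⁴

Decompose the section into non-overlapping parts with the origin at the bottom-left of its bounding rectangle.
Bottom flange: 160 × 24, A = 3 840 mm², y = 12 mm, Ī = 184 320 mm⁴.
Web: 16 × 360, A = 5 760 mm², y = 204 mm, Ī = 62 208 000 mm⁴.
Top flange: 160 × 24, A = 3 840 mm², y = 396 mm, Ī = 184 320 mm⁴.
By symmetry the centroid is at mid-height, ȳ = 204 mm.
Transfer each piece to the horizontal axis through the centroid using Ī + A·d² with d = y − 204:
  bottom flange: d = -192 mm → contributes +141 742 080 mm⁴
  web: d = 0 mm → contributes +62 208 000 mm⁴
  top flange: d = 192 mm → contributes +141 742 080 mm⁴
Total I = 345 692 160 mm⁴.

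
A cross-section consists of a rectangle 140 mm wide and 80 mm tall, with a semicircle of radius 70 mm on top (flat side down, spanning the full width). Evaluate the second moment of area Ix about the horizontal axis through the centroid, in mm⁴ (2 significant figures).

Split into non-overlapping primitives; take the origin at the lower-left of the bounding box.
Rectangular body: 140 × 80, A = 11 200 mm², y = 40 mm, Ī = 5 973 333 mm⁴.
Semicircular cap: semicircle r = 70, A = 7 697 mm², y = 109.7 mm, Ī = 2 635 265 mm⁴.
Centroid: ȳ = ΣA·y / ΣA = 68.39 mm.
Transfer each piece to the horizontal axis through the centroid using Ī + A·d² with d = y − 68.39:
  rectangular body: d = -28.39 mm → contributes +15 002 454 mm⁴
  semicircular cap: d = 41.32 mm → contributes +15 773 817 mm⁴
Total I = 30 776 271 mm⁴.

Ix ≈ 3.1 × 10⁷ mm⁴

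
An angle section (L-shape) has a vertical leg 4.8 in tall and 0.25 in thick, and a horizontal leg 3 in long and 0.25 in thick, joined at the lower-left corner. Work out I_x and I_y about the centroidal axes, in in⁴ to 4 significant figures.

I_x ≈ 4.570 in⁴, I_y ≈ 1.423 in⁴

Decompose the section into non-overlapping parts with the origin at the bottom-left of its bounding rectangle.
Vertical leg: 0.25 × 4.8, A = 1.2 in², y = 2.4 in, Ī = 2.304 in⁴.
Horizontal leg (remainder): 2.75 × 0.25, A = 0.6875 in², y = 0.125 in, Ī = 0.00358073 in⁴.
Centroid: ȳ = ΣA·y / ΣA = 1.57136 in.
Transfer each piece to the centroidal x-axis using Ī + A·d² with d = y − 1.57136:
  vertical leg: d = 0.828642 in → contributes +3.12798 in⁴
  horizontal leg (remainder): d = -1.44636 in → contributes +1.4418 in⁴
Total I = 4.56977 in⁴.
For the y-axis: x̄ = 0.671358 in.
Repeating about the centroidal y-axis gives I_y = 1.42296 in⁴.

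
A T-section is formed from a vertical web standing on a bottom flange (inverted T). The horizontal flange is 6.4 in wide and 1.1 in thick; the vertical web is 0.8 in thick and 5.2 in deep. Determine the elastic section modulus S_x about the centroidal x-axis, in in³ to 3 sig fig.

Treat the section as a set of non-overlapping primitives; coordinates are from the bounding-box lower-left.
Flange: 6.4 × 1.1, A = 7.04 in², y = 0.55 in, Ī = 0.70987 in⁴.
Web: 0.8 × 5.2, A = 4.16 in², y = 3.7 in, Ī = 9.3739 in⁴.
Centroid: ȳ = ΣA·y / ΣA = 1.72 in.
Transfer each piece to the centroidal x-axis using Ī + A·d² with d = y − 1.72:
  flange: d = -1.17 in → contributes +10.347 in⁴
  web: d = 1.98 in → contributes +25.683 in⁴
Total I = 36.03 in⁴.
Extreme fibre distance c = 4.58 in; S = I/c = 7.8667 in³.

S_x ≈ 7.87 in³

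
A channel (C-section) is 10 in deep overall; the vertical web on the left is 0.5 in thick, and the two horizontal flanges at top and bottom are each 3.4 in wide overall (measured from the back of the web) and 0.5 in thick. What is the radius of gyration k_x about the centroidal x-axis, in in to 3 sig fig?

k_x ≈ 3.68 in

Decompose the section into non-overlapping parts with the origin at the bottom-left of its bounding rectangle.
Web: 0.5 × 10, A = 5 in², y = 5 in, Ī = 41.667 in⁴.
Top flange (beyond web): 2.9 × 0.5, A = 1.45 in², y = 9.75 in, Ī = 0.030208 in⁴.
Bottom flange (beyond web): 2.9 × 0.5, A = 1.45 in², y = 0.25 in, Ī = 0.030208 in⁴.
By symmetry the centroid is at mid-height, ȳ = 5 in.
Transfer each piece to the centroidal x-axis using Ī + A·d² with d = y − 5:
  web: d = 0 in → contributes +41.667 in⁴
  top flange (beyond web): d = 4.75 in → contributes +32.746 in⁴
  bottom flange (beyond web): d = -4.75 in → contributes +32.746 in⁴
Total I = 107.16 in⁴.
Radius of gyration: k = √(I/A) = √(107.16 / 7.9) = 3.683 in.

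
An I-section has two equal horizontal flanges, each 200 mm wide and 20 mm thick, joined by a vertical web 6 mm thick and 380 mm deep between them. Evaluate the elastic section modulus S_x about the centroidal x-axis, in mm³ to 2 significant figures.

S_x ≈ 1.7 × 10⁶ mm³

Decompose the section into non-overlapping parts with the origin at the bottom-left of its bounding rectangle.
Bottom flange: 200 × 20, A = 4 000 mm², y = 10 mm, Ī = 133 333 mm⁴.
Web: 6 × 380, A = 2 280 mm², y = 210 mm, Ī = 27 436 000 mm⁴.
Top flange: 200 × 20, A = 4 000 mm², y = 410 mm, Ī = 133 333 mm⁴.
By symmetry the centroid is at mid-height, ȳ = 210 mm.
Transfer each piece to the centroidal x-axis using Ī + A·d² with d = y − 210:
  bottom flange: d = -200 mm → contributes +160 133 333 mm⁴
  web: d = 0 mm → contributes +27 436 000 mm⁴
  top flange: d = 200 mm → contributes +160 133 333 mm⁴
Total I = 347 702 667 mm⁴.
Extreme fibre distance c = 210 mm; S = I/c = 1 655 727 mm³.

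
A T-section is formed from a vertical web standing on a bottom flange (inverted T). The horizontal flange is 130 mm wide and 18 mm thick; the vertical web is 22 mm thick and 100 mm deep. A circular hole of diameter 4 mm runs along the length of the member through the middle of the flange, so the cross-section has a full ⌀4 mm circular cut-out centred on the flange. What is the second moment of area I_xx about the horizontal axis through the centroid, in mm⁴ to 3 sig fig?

I_xx ≈ 5.83 × 10⁶ mm⁴

Split into non-overlapping primitives; take the origin at the lower-left of the bounding box.
Flange: 130 × 18, A = 2 340 mm², y = 9 mm, Ī = 63 180 mm⁴.
Web: 22 × 100, A = 2 200 mm², y = 68 mm, Ī = 1 833 333 mm⁴.
Hole (subtracted): ⌀4, A = 12.566 mm², y = 9 mm, Ī = 12.566 mm⁴.
Centroid: ȳ = ΣA·y / ΣA = 37.67 mm.
Transfer each piece to the horizontal axis through the centroid using Ī + A·d² with d = y − 37.67:
  flange: d = -28.67 mm → contributes +1 986 542 mm⁴
  web: d = 30.33 mm → contributes +3 857 178 mm⁴
  hole: d = -28.67 mm → contributes −10 341 mm⁴
Total I = 5 833 378 mm⁴.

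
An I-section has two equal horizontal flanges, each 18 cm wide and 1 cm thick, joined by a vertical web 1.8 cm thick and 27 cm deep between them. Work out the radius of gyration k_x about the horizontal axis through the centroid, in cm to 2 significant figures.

k_x ≈ 11 cm

Split into non-overlapping primitives; take the origin at the lower-left of the bounding box.
Bottom flange: 18 × 1, A = 18 cm², y = 0.5 cm, Ī = 1.5 cm⁴.
Web: 1.8 × 27, A = 48.6 cm², y = 14.5 cm, Ī = 2 952 cm⁴.
Top flange: 18 × 1, A = 18 cm², y = 28.5 cm, Ī = 1.5 cm⁴.
By symmetry the centroid is at mid-height, ȳ = 14.5 cm.
Transfer each piece to the horizontal axis through the centroid using Ī + A·d² with d = y − 14.5:
  bottom flange: d = -14 cm → contributes +3 530 cm⁴
  web: d = 0 cm → contributes +2 952 cm⁴
  top flange: d = 14 cm → contributes +3 530 cm⁴
Total I = 10 011 cm⁴.
Radius of gyration: k = √(I/A) = √(10 011 / 84.6) = 10.88 cm.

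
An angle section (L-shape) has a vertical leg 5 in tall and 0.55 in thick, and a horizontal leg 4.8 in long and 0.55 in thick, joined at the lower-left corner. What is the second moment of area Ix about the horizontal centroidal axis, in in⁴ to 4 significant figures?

Ix ≈ 12.04 in⁴

Treat the section as a set of non-overlapping primitives; coordinates are from the bounding-box lower-left.
Vertical leg: 0.55 × 5, A = 2.75 in², y = 2.5 in, Ī = 5.72917 in⁴.
Horizontal leg (remainder): 4.25 × 0.55, A = 2.3375 in², y = 0.275 in, Ī = 0.0589245 in⁴.
Centroid: ȳ = ΣA·y / ΣA = 1.4777 in.
Transfer each piece to the horizontal centroidal axis using Ī + A·d² with d = y − 1.4777:
  vertical leg: d = 1.0223 in → contributes +8.60317 in⁴
  horizontal leg (remainder): d = -1.2027 in → contributes +3.4401 in⁴
Total I = 12.0433 in⁴.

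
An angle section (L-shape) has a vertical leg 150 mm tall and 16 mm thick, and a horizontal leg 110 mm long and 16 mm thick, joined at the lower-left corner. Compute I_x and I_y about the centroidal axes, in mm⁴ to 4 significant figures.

Split into non-overlapping primitives; take the origin at the lower-left of the bounding box.
Vertical leg: 16 × 150, A = 2 400 mm², y = 75 mm, Ī = 4 500 000 mm⁴.
Horizontal leg (remainder): 94 × 16, A = 1 504 mm², y = 8 mm, Ī = 32085.3 mm⁴.
Centroid: ȳ = ΣA·y / ΣA = 49.1885 mm.
Transfer each piece to the centroidal x-axis using Ī + A·d² with d = y − 49.1885:
  vertical leg: d = 25.8115 mm → contributes +6 098 957 mm⁴
  horizontal leg (remainder): d = -41.1885 mm → contributes +2 583 613 mm⁴
Total I = 8 682 571 mm⁴.
For the y-axis: x̄ = 29.1885 mm.
Repeating about the centroidal y-axis gives I_y = 3 955 531 mm⁴.

I_x ≈ 8.683 × 10⁶ mm⁴, I_y ≈ 3.956 × 10⁶ mm⁴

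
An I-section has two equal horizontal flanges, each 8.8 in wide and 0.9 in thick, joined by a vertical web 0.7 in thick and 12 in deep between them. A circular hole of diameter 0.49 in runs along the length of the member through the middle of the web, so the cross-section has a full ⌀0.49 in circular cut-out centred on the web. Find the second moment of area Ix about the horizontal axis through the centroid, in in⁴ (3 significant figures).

Split into non-overlapping primitives; take the origin at the lower-left of the bounding box.
Bottom flange: 8.8 × 0.9, A = 7.92 in², y = 0.45 in, Ī = 0.5346 in⁴.
Web: 0.7 × 12, A = 8.4 in², y = 6.9 in, Ī = 100.8 in⁴.
Top flange: 8.8 × 0.9, A = 7.92 in², y = 13.35 in, Ī = 0.5346 in⁴.
Hole (subtracted): ⌀0.49, A = 0.18857 in², y = 6.9 in, Ī = 0.0028298 in⁴.
By symmetry the centroid is at mid-height, ȳ = 6.9 in.
Transfer each piece to the horizontal axis through the centroid using Ī + A·d² with d = y − 6.9:
  bottom flange: d = -6.45 in → contributes +330.03 in⁴
  web: d = 0 in → contributes +100.8 in⁴
  top flange: d = 6.45 in → contributes +330.03 in⁴
  hole: d = 0 in → contributes −0.0028298 in⁴
Total I = 760.85 in⁴.

Ix ≈ 761 in⁴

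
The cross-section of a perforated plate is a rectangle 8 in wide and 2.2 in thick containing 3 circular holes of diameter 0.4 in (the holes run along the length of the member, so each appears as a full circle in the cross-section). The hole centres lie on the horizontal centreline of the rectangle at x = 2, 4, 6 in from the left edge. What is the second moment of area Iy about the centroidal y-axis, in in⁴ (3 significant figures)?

Iy ≈ 92.9 in⁴

Treat the section as a set of non-overlapping primitives; coordinates are from the bounding-box lower-left.
Plate: 8 × 2.2, A = 17.6 in², x = 4 in, Ī = 93.867 in⁴.
Hole 1 (subtracted): ⌀0.4, A = 0.12566 in², x = 2 in, Ī = 0.0012566 in⁴.
Hole 2 (subtracted): ⌀0.4, A = 0.12566 in², x = 4 in, Ī = 0.0012566 in⁴.
Hole 3 (subtracted): ⌀0.4, A = 0.12566 in², x = 6 in, Ī = 0.0012566 in⁴.
By symmetry the centroid is at mid-width, x̄ = 4 in.
Transfer each piece to the centroidal y-axis using Ī + A·d² with d = x − 4:
  plate: d = 0 in → contributes +93.867 in⁴
  hole 1: d = -2 in → contributes −0.50391 in⁴
  hole 2: d = 0 in → contributes −0.0012566 in⁴
  hole 3: d = 2 in → contributes −0.50391 in⁴
Total I = 92.858 in⁴.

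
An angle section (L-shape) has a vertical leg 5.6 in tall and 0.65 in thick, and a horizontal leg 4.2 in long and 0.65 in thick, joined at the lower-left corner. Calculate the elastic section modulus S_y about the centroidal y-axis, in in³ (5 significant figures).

S_y ≈ 2.8689 in³

Treat the section as a set of non-overlapping primitives; coordinates are from the bounding-box lower-left.
Vertical leg: 0.65 × 5.6, A = 3.64 in², x = 0.325 in, Ī = 0.1281583 in⁴.
Horizontal leg (remainder): 3.55 × 0.65, A = 2.3075 in², x = 2.425 in, Ī = 2.423356 in⁴.
Centroid: x̄ = ΣA·x / ΣA = 1.139754 in.
Transfer each piece to the centroidal y-axis using Ī + A·d² with d = x − 1.139754:
  vertical leg: d = -0.8147541 in → contributes +2.544479 in⁴
  horizontal leg (remainder): d = 1.285246 in → contributes +6.235016 in⁴
Total I = 8.779494 in⁴.
Extreme fibre distance c = 3.060246 in; S = I/c = 2.868885 in³.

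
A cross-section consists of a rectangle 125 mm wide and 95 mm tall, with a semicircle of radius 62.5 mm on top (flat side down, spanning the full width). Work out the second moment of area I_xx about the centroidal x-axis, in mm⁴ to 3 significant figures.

Break the section into simple shapes (no overlaps), measuring from the bottom-left corner of the bounding box.
Rectangular body: 125 × 95, A = 11 875 mm², y = 47.5 mm, Ī = 8 930 990 mm⁴.
Semicircular cap: semicircle r = 62.5, A = 6135.9 mm², y = 121.53 mm, Ī = 1 674 758 mm⁴.
Centroid: ȳ = ΣA·y / ΣA = 72.719 mm.
Transfer each piece to the centroidal x-axis using Ī + A·d² with d = y − 72.719:
  rectangular body: d = -25.219 mm → contributes +16 483 442 mm⁴
  semicircular cap: d = 48.807 mm → contributes +16 291 201 mm⁴
Total I = 32 774 643 mm⁴.

I_xx ≈ 3.28 × 10⁷ mm⁴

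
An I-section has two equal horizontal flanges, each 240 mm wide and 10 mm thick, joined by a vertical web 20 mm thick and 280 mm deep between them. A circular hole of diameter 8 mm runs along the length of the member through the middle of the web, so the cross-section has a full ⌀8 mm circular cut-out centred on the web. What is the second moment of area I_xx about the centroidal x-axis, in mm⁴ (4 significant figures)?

Decompose the section into non-overlapping parts with the origin at the bottom-left of its bounding rectangle.
Bottom flange: 240 × 10, A = 2 400 mm², y = 5 mm, Ī = 20 000 mm⁴.
Web: 20 × 280, A = 5 600 mm², y = 150 mm, Ī = 36 586 667 mm⁴.
Top flange: 240 × 10, A = 2 400 mm², y = 295 mm, Ī = 20 000 mm⁴.
Hole (subtracted): ⌀8, A = 50.2655 mm², y = 150 mm, Ī = 201.062 mm⁴.
By symmetry the centroid is at mid-height, ȳ = 150 mm.
Transfer each piece to the centroidal x-axis using Ī + A·d² with d = y − 150:
  bottom flange: d = -145 mm → contributes +50 480 000 mm⁴
  web: d = 0 mm → contributes +36 586 667 mm⁴
  top flange: d = 145 mm → contributes +50 480 000 mm⁴
  hole: d = 0 mm → contributes −201.062 mm⁴
Total I = 137 546 466 mm⁴.

I_xx ≈ 1.375 × 10⁸ mm⁴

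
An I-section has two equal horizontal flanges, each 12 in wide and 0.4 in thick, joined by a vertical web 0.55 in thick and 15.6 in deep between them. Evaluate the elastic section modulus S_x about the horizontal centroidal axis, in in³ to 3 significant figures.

S_x ≈ 96.2 in³

Treat the section as a set of non-overlapping primitives; coordinates are from the bounding-box lower-left.
Bottom flange: 12 × 0.4, A = 4.8 in², y = 0.2 in, Ī = 0.064 in⁴.
Web: 0.55 × 15.6, A = 8.58 in², y = 8.2 in, Ī = 174 in⁴.
Top flange: 12 × 0.4, A = 4.8 in², y = 16.2 in, Ī = 0.064 in⁴.
By symmetry the centroid is at mid-height, ȳ = 8.2 in.
Transfer each piece to the horizontal centroidal axis using Ī + A·d² with d = y − 8.2:
  bottom flange: d = -8 in → contributes +307.26 in⁴
  web: d = 0 in → contributes +174 in⁴
  top flange: d = 8 in → contributes +307.26 in⁴
Total I = 788.53 in⁴.
Extreme fibre distance c = 8.2 in; S = I/c = 96.162 in³.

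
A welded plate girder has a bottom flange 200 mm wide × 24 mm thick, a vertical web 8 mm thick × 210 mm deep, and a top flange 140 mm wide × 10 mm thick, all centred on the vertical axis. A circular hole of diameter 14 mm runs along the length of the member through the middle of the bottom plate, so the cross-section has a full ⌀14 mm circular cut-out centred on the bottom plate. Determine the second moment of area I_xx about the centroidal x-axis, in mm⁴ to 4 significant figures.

I_xx ≈ 6.731 × 10⁷ mm⁴

Treat the section as a set of non-overlapping primitives; coordinates are from the bounding-box lower-left.
Bottom plate: 200 × 24, A = 4 800 mm², y = 12 mm, Ī = 230 400 mm⁴.
Web plate: 8 × 210, A = 1 680 mm², y = 129 mm, Ī = 6 174 000 mm⁴.
Top plate: 140 × 10, A = 1 400 mm², y = 239 mm, Ī = 11666.7 mm⁴.
Hole (subtracted): ⌀14, A = 153.938 mm², y = 12 mm, Ī = 1885.74 mm⁴.
Centroid: ȳ = ΣA·y / ΣA = 78.5747 mm.
Transfer each piece to the centroidal x-axis using Ī + A·d² with d = y − 78.5747:
  bottom plate: d = -66.5747 mm → contributes +21 504 894 mm⁴
  web plate: d = 50.4253 mm → contributes +10 445 760 mm⁴
  top plate: d = 160.425 mm → contributes +36 042 469 mm⁴
  hole: d = -66.5747 mm → contributes −684 168 mm⁴
Total I = 67 308 955 mm⁴.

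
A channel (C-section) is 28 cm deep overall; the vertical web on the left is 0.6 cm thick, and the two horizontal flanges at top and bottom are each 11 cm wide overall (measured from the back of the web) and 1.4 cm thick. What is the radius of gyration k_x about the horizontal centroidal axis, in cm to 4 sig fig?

Treat the section as a set of non-overlapping primitives; coordinates are from the bounding-box lower-left.
Web: 0.6 × 28, A = 16.8 cm², y = 14 cm, Ī = 1097.6 cm⁴.
Top flange (beyond web): 10.4 × 1.4, A = 14.56 cm², y = 27.3 cm, Ī = 2.37813 cm⁴.
Bottom flange (beyond web): 10.4 × 1.4, A = 14.56 cm², y = 0.7 cm, Ī = 2.37813 cm⁴.
By symmetry the centroid is at mid-height, ȳ = 14 cm.
Transfer each piece to the horizontal centroidal axis using Ī + A·d² with d = y − 14:
  web: d = 0 cm → contributes +1097.6 cm⁴
  top flange (beyond web): d = 13.3 cm → contributes +2577.9 cm⁴
  bottom flange (beyond web): d = -13.3 cm → contributes +2577.9 cm⁴
Total I = 6253.39 cm⁴.
Radius of gyration: k = √(I/A) = √(6253.39 / 45.92) = 11.6696 cm.

k_x ≈ 11.67 cm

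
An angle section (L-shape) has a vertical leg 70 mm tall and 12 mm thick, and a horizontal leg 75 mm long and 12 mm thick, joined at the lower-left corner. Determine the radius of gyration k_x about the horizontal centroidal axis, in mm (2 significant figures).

Treat the section as a set of non-overlapping primitives; coordinates are from the bounding-box lower-left.
Vertical leg: 12 × 70, A = 840 mm², y = 35 mm, Ī = 343 000 mm⁴.
Horizontal leg (remainder): 63 × 12, A = 756 mm², y = 6 mm, Ī = 9 072 mm⁴.
Centroid: ȳ = ΣA·y / ΣA = 21.26 mm.
Transfer each piece to the horizontal centroidal axis using Ī + A·d² with d = y − 21.26:
  vertical leg: d = 13.74 mm → contributes +501 509 mm⁴
  horizontal leg (remainder): d = -15.26 mm → contributes +185 193 mm⁴
Total I = 686 701 mm⁴.
Radius of gyration: k = √(I/A) = √(686 701 / 1 596) = 20.74 mm.

k_x ≈ 21 mm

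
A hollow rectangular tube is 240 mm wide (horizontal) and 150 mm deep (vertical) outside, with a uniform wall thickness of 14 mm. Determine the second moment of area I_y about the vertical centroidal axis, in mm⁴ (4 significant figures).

Split into non-overlapping primitives; take the origin at the lower-left of the bounding box.
Outer rectangle: 240 × 150, A = 36 000 mm², x = 120 mm, Ī = 172 800 000 mm⁴.
Inner void (subtracted): 212 × 122, A = 25 864 mm², x = 120 mm, Ī = 96 869 301 mm⁴.
By symmetry the centroid is at mid-width, x̄ = 120 mm.
All pieces are centred on the vertical centroidal axis, so I = ΣĪ (holes subtracted) = 75 930 699 mm⁴.

I_y ≈ 7.593 × 10⁷ mm⁴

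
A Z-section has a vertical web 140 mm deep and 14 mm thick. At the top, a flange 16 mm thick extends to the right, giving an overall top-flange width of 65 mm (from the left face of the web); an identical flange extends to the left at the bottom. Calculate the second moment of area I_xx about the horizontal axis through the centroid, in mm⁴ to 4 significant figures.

I_xx ≈ 9.510 × 10⁶ mm⁴

Treat the section as a set of non-overlapping primitives; coordinates are from the bounding-box lower-left.
Web: 14 × 140, A = 1 960 mm², y = 70 mm, Ī = 3 201 333 mm⁴.
Top flange (beyond web): 51 × 16, A = 816 mm², y = 132 mm, Ī = 17 408 mm⁴.
Bottom flange (beyond web): 51 × 16, A = 816 mm², y = 8 mm, Ī = 17 408 mm⁴.
Centroid: ȳ = ΣA·y / ΣA = 70 mm.
Transfer each piece to the horizontal axis through the centroid using Ī + A·d² with d = y − 70:
  web: d = 0 mm → contributes +3 201 333 mm⁴
  top flange (beyond web): d = 62 mm → contributes +3 154 112 mm⁴
  bottom flange (beyond web): d = -62 mm → contributes +3 154 112 mm⁴
Total I = 9 509 557 mm⁴.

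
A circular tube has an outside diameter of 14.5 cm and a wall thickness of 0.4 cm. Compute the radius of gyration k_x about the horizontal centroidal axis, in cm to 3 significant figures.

k_x ≈ 4.99 cm

Split into non-overlapping primitives; take the origin at the lower-left of the bounding box.
Outer circle: ⌀14.5, A = 165.13 cm², y = 7.25 cm, Ī = 2169.9 cm⁴.
Bore (subtracted): ⌀13.7, A = 147.41 cm², y = 7.25 cm, Ī = 1729.2 cm⁴.
By symmetry the centroid is at mid-height, ȳ = 7.25 cm.
All pieces are centred on the horizontal centroidal axis, so I = ΣĪ (holes subtracted) = 440.68 cm⁴.
Radius of gyration: k = √(I/A) = √(440.68 / 17.719) = 4.9871 cm.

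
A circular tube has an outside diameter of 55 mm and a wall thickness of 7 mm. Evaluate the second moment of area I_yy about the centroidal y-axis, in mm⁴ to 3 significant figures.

Break the section into simple shapes (no overlaps), measuring from the bottom-left corner of the bounding box.
Outer circle: ⌀55, A = 2375.8 mm², x = 27.5 mm, Ī = 449 180 mm⁴.
Bore (subtracted): ⌀41, A = 1320.3 mm², x = 27.5 mm, Ī = 138 709 mm⁴.
By symmetry the centroid is at mid-width, x̄ = 27.5 mm.
All pieces are centred on the centroidal y-axis, so I = ΣĪ (holes subtracted) = 310 471 mm⁴.

I_yy ≈ 3.10 × 10⁵ mm⁴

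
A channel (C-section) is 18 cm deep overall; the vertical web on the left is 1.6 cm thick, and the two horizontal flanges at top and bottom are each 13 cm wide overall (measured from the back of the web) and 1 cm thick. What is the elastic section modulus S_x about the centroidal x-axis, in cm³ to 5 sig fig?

Decompose the section into non-overlapping parts with the origin at the bottom-left of its bounding rectangle.
Web: 1.6 × 18, A = 28.8 cm², y = 9 cm, Ī = 777.6 cm⁴.
Top flange (beyond web): 11.4 × 1, A = 11.4 cm², y = 17.5 cm, Ī = 0.95 cm⁴.
Bottom flange (beyond web): 11.4 × 1, A = 11.4 cm², y = 0.5 cm, Ī = 0.95 cm⁴.
By symmetry the centroid is at mid-height, ȳ = 9 cm.
Transfer each piece to the centroidal x-axis using Ī + A·d² with d = y − 9:
  web: d = 0 cm → contributes +777.6 cm⁴
  top flange (beyond web): d = 8.5 cm → contributes +824.6 cm⁴
  bottom flange (beyond web): d = -8.5 cm → contributes +824.6 cm⁴
Total I = 2426.8 cm⁴.
Extreme fibre distance c = 9 cm; S = I/c = 269.6444 cm³.

S_x ≈ 269.64 cm³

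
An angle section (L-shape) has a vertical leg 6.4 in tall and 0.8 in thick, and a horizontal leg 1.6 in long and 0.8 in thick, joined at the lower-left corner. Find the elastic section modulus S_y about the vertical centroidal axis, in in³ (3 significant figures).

S_y ≈ 0.604 in³

Split into non-overlapping primitives; take the origin at the lower-left of the bounding box.
Vertical leg: 0.8 × 6.4, A = 5.12 in², x = 0.4 in, Ī = 0.27307 in⁴.
Horizontal leg (remainder): 0.8 × 0.8, A = 0.64 in², x = 1.2 in, Ī = 0.034133 in⁴.
Centroid: x̄ = ΣA·x / ΣA = 0.48889 in.
Transfer each piece to the vertical centroidal axis using Ī + A·d² with d = x − 0.48889:
  vertical leg: d = -0.088889 in → contributes +0.31352 in⁴
  horizontal leg (remainder): d = 0.71111 in → contributes +0.35777 in⁴
Total I = 0.67129 in⁴.
Extreme fibre distance c = 1.1111 in; S = I/c = 0.60416 in³.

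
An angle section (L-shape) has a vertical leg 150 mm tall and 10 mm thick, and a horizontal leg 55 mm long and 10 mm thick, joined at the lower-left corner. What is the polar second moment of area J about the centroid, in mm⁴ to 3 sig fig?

J ≈ 4.86 × 10⁶ mm⁴

Treat the section as a set of non-overlapping primitives; coordinates are from the bounding-box lower-left.
Vertical leg: 10 × 150, A = 1 500 mm², y = 75 mm, Ī = 2 812 500 mm⁴.
Horizontal leg (remainder): 45 × 10, A = 450 mm², y = 5 mm, Ī = 3 750 mm⁴.
Centroid: ȳ = ΣA·y / ΣA = 58.846 mm.
Transfer each piece to the centroidal x-axis using Ī + A·d² with d = y − 58.846:
  vertical leg: d = 16.154 mm → contributes +3 203 920 mm⁴
  horizontal leg (remainder): d = -53.846 mm → contributes +1 308 484 mm⁴
Total I = 4 512 404 mm⁴.
For the y-axis: x̄ = 11.346 mm.
Repeating about the centroidal y-axis gives I_y = 350 216 mm⁴.
Polar second moment: J = I_x + I_y = 4 862 620 mm⁴.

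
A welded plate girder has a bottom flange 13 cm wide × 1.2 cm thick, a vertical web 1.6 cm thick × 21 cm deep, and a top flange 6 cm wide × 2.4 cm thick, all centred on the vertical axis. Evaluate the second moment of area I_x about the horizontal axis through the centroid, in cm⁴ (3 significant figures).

Decompose the section into non-overlapping parts with the origin at the bottom-left of its bounding rectangle.
Bottom plate: 13 × 1.2, A = 15.6 cm², y = 0.6 cm, Ī = 1.872 cm⁴.
Web plate: 1.6 × 21, A = 33.6 cm², y = 11.7 cm, Ī = 1234.8 cm⁴.
Top plate: 6 × 2.4, A = 14.4 cm², y = 23.4 cm, Ī = 6.912 cm⁴.
Centroid: ȳ = ΣA·y / ΣA = 11.626 cm.
Transfer each piece to the horizontal axis through the centroid using Ī + A·d² with d = y − 11.626:
  bottom plate: d = -11.026 cm → contributes +1898.5 cm⁴
  web plate: d = 0.073585 cm → contributes +1 235 cm⁴
  top plate: d = 11.774 cm → contributes +2 003 cm⁴
Total I = 5136.5 cm⁴.

I_x ≈ 5140 cm⁴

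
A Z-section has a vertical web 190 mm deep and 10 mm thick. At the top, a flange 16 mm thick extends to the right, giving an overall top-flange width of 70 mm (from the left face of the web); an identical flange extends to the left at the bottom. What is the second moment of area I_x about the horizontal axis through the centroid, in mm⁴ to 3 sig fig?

Split into non-overlapping primitives; take the origin at the lower-left of the bounding box.
Web: 10 × 190, A = 1 900 mm², y = 95 mm, Ī = 5 715 833 mm⁴.
Top flange (beyond web): 60 × 16, A = 960 mm², y = 182 mm, Ī = 20 480 mm⁴.
Bottom flange (beyond web): 60 × 16, A = 960 mm², y = 8 mm, Ī = 20 480 mm⁴.
Centroid: ȳ = ΣA·y / ΣA = 95 mm.
Transfer each piece to the horizontal axis through the centroid using Ī + A·d² with d = y − 95:
  web: d = 0 mm → contributes +5 715 833 mm⁴
  top flange (beyond web): d = 87 mm → contributes +7 286 720 mm⁴
  bottom flange (beyond web): d = -87 mm → contributes +7 286 720 mm⁴
Total I = 20 289 273 mm⁴.

I_x ≈ 2.03 × 10⁷ mm⁴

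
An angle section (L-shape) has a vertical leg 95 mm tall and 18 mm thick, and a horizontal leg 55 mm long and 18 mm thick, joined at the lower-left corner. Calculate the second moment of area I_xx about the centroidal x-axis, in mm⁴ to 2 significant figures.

I_xx ≈ 2.0 × 10⁶ mm⁴

Decompose the section into non-overlapping parts with the origin at the bottom-left of its bounding rectangle.
Vertical leg: 18 × 95, A = 1 710 mm², y = 47.5 mm, Ī = 1 286 063 mm⁴.
Horizontal leg (remainder): 37 × 18, A = 666 mm², y = 9 mm, Ī = 17 982 mm⁴.
Centroid: ȳ = ΣA·y / ΣA = 36.71 mm.
Transfer each piece to the centroidal x-axis using Ī + A·d² with d = y − 36.71:
  vertical leg: d = 10.79 mm → contributes +1 485 209 mm⁴
  horizontal leg (remainder): d = -27.71 mm → contributes +529 305 mm⁴
Total I = 2 014 514 mm⁴.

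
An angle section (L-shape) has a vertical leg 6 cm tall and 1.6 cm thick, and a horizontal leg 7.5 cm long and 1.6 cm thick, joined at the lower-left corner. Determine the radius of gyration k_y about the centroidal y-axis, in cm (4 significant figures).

Treat the section as a set of non-overlapping primitives; coordinates are from the bounding-box lower-left.
Vertical leg: 1.6 × 6, A = 9.6 cm², x = 0.8 cm, Ī = 2.048 cm⁴.
Horizontal leg (remainder): 5.9 × 1.6, A = 9.44 cm², x = 4.55 cm, Ī = 27.3839 cm⁴.
Centroid: x̄ = ΣA·x / ΣA = 2.65924 cm.
Transfer each piece to the centroidal y-axis using Ī + A·d² with d = x − 2.65924:
  vertical leg: d = -1.85924 cm → contributes +35.2332 cm⁴
  horizontal leg (remainder): d = 1.89076 cm → contributes +61.1315 cm⁴
Total I = 96.3646 cm⁴.
Radius of gyration: k = √(I/A) = √(96.3646 / 19.04) = 2.2497 cm.

k_y ≈ 2.250 cm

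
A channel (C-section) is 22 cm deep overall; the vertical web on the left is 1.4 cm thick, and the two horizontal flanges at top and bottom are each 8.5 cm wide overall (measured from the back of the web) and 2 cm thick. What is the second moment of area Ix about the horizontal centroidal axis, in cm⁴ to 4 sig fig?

Ix ≈ 4092 cm⁴

Split into non-overlapping primitives; take the origin at the lower-left of the bounding box.
Web: 1.4 × 22, A = 30.8 cm², y = 11 cm, Ī = 1242.27 cm⁴.
Top flange (beyond web): 7.1 × 2, A = 14.2 cm², y = 21 cm, Ī = 4.73333 cm⁴.
Bottom flange (beyond web): 7.1 × 2, A = 14.2 cm², y = 1 cm, Ī = 4.73333 cm⁴.
By symmetry the centroid is at mid-height, ȳ = 11 cm.
Transfer each piece to the horizontal centroidal axis using Ī + A·d² with d = y − 11:
  web: d = 0 cm → contributes +1242.27 cm⁴
  top flange (beyond web): d = 10 cm → contributes +1424.73 cm⁴
  bottom flange (beyond web): d = -10 cm → contributes +1424.73 cm⁴
Total I = 4091.73 cm⁴.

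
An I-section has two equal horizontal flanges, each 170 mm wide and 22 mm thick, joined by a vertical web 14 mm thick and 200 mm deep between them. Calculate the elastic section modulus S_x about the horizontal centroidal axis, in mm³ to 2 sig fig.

S_x ≈ 8.3 × 10⁵ mm³

Break the section into simple shapes (no overlaps), measuring from the bottom-left corner of the bounding box.
Bottom flange: 170 × 22, A = 3 740 mm², y = 11 mm, Ī = 150 847 mm⁴.
Web: 14 × 200, A = 2 800 mm², y = 122 mm, Ī = 9 333 333 mm⁴.
Top flange: 170 × 22, A = 3 740 mm², y = 233 mm, Ī = 150 847 mm⁴.
By symmetry the centroid is at mid-height, ȳ = 122 mm.
Transfer each piece to the horizontal centroidal axis using Ī + A·d² with d = y − 122:
  bottom flange: d = -111 mm → contributes +46 231 387 mm⁴
  web: d = 0 mm → contributes +9 333 333 mm⁴
  top flange: d = 111 mm → contributes +46 231 387 mm⁴
Total I = 101 796 107 mm⁴.
Extreme fibre distance c = 122 mm; S = I/c = 834 394 mm³.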